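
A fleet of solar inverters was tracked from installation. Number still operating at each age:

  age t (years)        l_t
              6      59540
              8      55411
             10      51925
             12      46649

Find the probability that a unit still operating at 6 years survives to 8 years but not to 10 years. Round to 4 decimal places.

This is the probability of reaching 8 but not 10, conditional on being operational at 6: (l_8 − l_10) / l_6.
= (55411 − 51925) / 59540 = 3486 / 59540 = 0.058549.

0.0585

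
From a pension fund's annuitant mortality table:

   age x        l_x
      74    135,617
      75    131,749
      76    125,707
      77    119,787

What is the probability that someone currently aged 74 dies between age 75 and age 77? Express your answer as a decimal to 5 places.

0.08820

We want 1|2q74 = (l_75 − l_77)/l_74.
This is the probability of reaching 75 but not 77, conditional on being alive at 74: (l_75 − l_77) / l_74.
= (131,749 − 119,787) / 135,617 = 11,962 / 135,617 = 0.088204.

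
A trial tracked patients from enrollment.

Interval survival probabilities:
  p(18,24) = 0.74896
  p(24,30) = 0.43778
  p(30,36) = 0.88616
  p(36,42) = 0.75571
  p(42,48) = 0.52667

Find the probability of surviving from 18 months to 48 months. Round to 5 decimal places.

P(survive 18→48) = 0.74896 × 0.43778 × 0.88616 × 0.75571 × 0.52667.
= 0.115643.

0.11564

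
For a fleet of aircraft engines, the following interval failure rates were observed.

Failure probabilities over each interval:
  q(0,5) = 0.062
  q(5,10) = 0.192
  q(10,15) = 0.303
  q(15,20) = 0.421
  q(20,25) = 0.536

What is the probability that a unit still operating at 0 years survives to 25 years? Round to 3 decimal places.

Survival from 0 to 25 is the product of surviving each interval: (1 − 0.062) × (1 − 0.192) × (1 − 0.303) × (1 − 0.421) × (1 − 0.536).
= 0.938 × 0.808 × 0.697 × 0.579 × 0.464 = 0.141920.

0.142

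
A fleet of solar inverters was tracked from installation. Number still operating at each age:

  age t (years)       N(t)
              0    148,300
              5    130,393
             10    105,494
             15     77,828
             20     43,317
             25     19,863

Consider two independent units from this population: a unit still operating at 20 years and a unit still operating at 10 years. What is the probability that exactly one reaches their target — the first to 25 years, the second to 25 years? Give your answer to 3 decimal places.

0.474

p₁ = N(25)/N(20) = 19,863/43,317 = 0.458550; p₂ = N(25)/N(10) = 19,863/105,494 = 0.188286.
P(exactly one) = p₁(1−p₂) + (1−p₁)p₂ = 0.372211 + 0.101947 = 0.474159.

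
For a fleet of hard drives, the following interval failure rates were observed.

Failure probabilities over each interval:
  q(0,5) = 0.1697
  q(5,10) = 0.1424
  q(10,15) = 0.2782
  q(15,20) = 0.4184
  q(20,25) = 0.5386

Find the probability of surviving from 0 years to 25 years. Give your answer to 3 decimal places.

The overall survival probability is (1 − 0.1697) × (1 − 0.1424) × (1 − 0.2782) × (1 − 0.4184) × (1 − 0.5386).
= 0.8303 × 0.8576 × 0.7218 × 0.5816 × 0.4614 = 0.137924.

0.138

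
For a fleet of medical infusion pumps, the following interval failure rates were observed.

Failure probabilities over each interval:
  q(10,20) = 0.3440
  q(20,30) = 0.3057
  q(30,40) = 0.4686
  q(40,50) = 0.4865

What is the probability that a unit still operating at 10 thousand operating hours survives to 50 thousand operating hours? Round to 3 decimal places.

0.124

Chaining the interval survival probabilities: (1 − 0.3440) × (1 − 0.3057) × (1 − 0.4686) × (1 − 0.4865).
= 0.6560 × 0.6943 × 0.5314 × 0.5135 = 0.124283.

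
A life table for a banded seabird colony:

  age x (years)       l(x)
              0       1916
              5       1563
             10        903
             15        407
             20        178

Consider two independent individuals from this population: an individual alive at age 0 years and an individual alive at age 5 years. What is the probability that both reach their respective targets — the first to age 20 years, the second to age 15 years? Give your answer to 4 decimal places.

p₁ = l(20)/l(0) = 178/1916 = 0.092902; p₂ = l(15)/l(5) = 407/1563 = 0.260397.
P(both) = p₁ × p₂ = 0.092902 × 0.260397 = 0.024191.

0.0242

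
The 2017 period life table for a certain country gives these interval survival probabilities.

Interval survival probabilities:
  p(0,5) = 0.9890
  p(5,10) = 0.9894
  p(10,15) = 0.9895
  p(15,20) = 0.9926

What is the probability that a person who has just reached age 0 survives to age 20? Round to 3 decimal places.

The overall survival probability is 0.9890 × 0.9894 × 0.9895 × 0.9926.
= 0.961077.

0.961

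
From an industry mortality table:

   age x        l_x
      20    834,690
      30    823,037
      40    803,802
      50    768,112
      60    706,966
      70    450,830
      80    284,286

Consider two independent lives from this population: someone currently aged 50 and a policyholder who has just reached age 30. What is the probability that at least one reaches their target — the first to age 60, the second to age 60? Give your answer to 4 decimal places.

0.9888

p₁ = l_60/l_50 = 706,966/768,112 = 0.920394; p₂ = l_60/l_30 = 706,966/823,037 = 0.858972.
P(at least one) = 1 − (1−p₁)(1−p₂) = 1 − 0.079606 × 0.141028 = 0.988773.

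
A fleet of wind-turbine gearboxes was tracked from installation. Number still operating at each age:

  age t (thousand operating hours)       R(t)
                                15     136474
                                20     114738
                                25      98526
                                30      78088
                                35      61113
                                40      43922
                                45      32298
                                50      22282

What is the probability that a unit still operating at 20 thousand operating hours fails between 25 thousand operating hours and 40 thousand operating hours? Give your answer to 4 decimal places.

This is the probability of reaching 25 but not 40, conditional on being operational at 20: (R(25) − R(40)) / R(20).
= (98526 − 43922) / 114738 = 54604 / 114738 = 0.475902.

0.4759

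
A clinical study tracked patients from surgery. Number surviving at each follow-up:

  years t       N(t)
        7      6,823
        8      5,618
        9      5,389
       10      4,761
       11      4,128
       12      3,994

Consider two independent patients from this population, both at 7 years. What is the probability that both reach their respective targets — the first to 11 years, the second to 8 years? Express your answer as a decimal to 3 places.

p₁ = N(11)/N(7) = 4,128/6,823 = 0.605012; p₂ = N(8)/N(7) = 5,618/6,823 = 0.823391.
P(both) = p₁ × p₂ = 0.605012 × 0.823391 = 0.498161.

0.498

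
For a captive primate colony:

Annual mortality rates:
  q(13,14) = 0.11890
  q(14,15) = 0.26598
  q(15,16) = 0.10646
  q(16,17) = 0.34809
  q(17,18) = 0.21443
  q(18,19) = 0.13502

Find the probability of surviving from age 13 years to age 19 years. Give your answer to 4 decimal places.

0.2560

The overall survival probability is (1 − 0.11890) × (1 − 0.26598) × (1 − 0.10646) × (1 − 0.34809) × (1 − 0.21443) × (1 − 0.13502).
= 0.88110 × 0.73402 × 0.89354 × 0.65191 × 0.78557 × 0.86498 = 0.255992.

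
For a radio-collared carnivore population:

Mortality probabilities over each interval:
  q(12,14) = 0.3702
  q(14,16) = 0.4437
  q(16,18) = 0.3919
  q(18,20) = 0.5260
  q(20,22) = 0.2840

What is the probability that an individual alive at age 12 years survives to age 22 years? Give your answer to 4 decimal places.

0.0723

P(survive 12→22) = (1 − 0.3702) × (1 − 0.4437) × (1 − 0.3919) × (1 − 0.5260) × (1 − 0.2840).
= 0.6298 × 0.5563 × 0.6081 × 0.4740 × 0.7160 = 0.072307.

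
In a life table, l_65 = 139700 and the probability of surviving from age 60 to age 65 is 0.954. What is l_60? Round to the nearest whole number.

l_60 = l_65 / p = 139700 / 0.954 = 146436.

146436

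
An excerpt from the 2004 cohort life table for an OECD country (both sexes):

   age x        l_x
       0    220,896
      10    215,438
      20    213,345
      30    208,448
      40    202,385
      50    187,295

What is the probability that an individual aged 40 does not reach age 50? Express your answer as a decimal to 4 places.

0.0746

P(die before 50 | alive at 40) = 1 − l_50/l_40 = 1 − 187,295/202,385 = (15,090)/202,385 = 0.074561.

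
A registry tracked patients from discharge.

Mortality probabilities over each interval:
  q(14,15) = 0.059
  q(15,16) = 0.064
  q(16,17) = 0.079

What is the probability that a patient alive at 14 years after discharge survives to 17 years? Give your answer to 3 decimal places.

Chaining the interval survival probabilities: (1 − 0.059) × (1 − 0.064) × (1 − 0.079).
= 0.941 × 0.936 × 0.921 = 0.811195.

0.811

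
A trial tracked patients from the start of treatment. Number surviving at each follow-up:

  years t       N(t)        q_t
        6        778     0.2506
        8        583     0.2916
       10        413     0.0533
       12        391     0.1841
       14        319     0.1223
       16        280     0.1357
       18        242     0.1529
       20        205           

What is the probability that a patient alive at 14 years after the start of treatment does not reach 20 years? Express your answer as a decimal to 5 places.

0.35737

P(die before 20 | alive at 14) = 1 − N(20)/N(14) = 1 − 205/319 = (114)/319 = 0.357367.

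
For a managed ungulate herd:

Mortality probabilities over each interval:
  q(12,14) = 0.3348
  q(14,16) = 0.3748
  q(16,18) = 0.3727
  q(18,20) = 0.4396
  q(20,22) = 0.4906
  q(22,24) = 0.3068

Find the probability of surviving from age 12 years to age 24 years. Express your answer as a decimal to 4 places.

Chaining the interval survival probabilities: (1 − 0.3348) × (1 − 0.3748) × (1 − 0.3727) × (1 − 0.4396) × (1 − 0.4906) × (1 − 0.3068).
= 0.6652 × 0.6252 × 0.6273 × 0.5604 × 0.5094 × 0.6932 = 0.051625.

0.0516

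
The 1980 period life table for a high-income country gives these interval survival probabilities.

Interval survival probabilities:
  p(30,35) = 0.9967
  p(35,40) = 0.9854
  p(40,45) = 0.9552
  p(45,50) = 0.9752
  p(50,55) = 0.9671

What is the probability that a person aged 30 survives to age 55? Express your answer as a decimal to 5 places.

The overall survival probability is 0.9967 × 0.9854 × 0.9552 × 0.9752 × 0.9671.
= 0.884782.

0.88478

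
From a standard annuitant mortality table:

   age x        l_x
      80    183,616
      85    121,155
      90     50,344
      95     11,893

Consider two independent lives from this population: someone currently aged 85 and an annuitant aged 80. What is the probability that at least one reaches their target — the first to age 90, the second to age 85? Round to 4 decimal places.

0.8012

p₁ = l_90/l_85 = 50,344/121,155 = 0.415534; p₂ = l_85/l_80 = 121,155/183,616 = 0.659828.
P(at least one) = 1 − (1−p₁)(1−p₂) = 1 − 0.584466 × 0.340172 = 0.801181.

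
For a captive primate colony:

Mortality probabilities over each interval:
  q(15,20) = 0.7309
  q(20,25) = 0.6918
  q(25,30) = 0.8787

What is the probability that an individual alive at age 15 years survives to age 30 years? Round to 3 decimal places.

0.010

The overall survival probability is (1 − 0.7309) × (1 − 0.6918) × (1 − 0.8787).
= 0.2691 × 0.3082 × 0.1213 = 0.010060.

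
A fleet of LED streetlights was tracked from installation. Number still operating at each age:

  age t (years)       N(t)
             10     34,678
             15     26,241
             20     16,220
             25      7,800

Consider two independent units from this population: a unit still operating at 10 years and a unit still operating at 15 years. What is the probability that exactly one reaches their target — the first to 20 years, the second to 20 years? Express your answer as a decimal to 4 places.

0.5076

p₁ = N(20)/N(10) = 16,220/34,678 = 0.467732; p₂ = N(20)/N(15) = 16,220/26,241 = 0.618117.
P(exactly one) = p₁(1−p₂) + (1−p₁)p₂ = 0.178619 + 0.329004 = 0.507623.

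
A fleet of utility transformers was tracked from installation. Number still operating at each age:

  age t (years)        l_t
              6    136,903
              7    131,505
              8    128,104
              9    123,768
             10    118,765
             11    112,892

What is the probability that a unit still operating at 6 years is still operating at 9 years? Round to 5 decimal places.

The conditional survival probability is l_9/l_6 = 123,768/136,903 = 0.904056.

0.90406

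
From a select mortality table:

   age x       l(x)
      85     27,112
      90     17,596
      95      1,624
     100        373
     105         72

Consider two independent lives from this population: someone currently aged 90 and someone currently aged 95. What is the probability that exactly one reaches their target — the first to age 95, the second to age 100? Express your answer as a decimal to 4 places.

p₁ = l(95)/l(90) = 1,624/17,596 = 0.092294; p₂ = l(100)/l(95) = 373/1,624 = 0.229680.
P(exactly one) = p₁(1−p₂) + (1−p₁)p₂ = 0.071096 + 0.208482 = 0.279578.

0.2796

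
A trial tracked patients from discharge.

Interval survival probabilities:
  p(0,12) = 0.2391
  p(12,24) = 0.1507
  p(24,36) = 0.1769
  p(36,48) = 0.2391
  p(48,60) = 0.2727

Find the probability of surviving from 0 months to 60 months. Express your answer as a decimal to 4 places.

0.0004

The overall survival probability is 0.2391 × 0.1507 × 0.1769 × 0.2391 × 0.2727.
= 0.000416.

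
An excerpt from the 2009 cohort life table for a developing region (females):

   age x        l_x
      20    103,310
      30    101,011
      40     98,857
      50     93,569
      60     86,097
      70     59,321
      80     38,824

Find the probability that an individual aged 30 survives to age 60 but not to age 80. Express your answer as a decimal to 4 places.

0.4680

This is the probability of reaching 60 but not 80, conditional on being alive at 30: (l_60 − l_80) / l_30.
= (86,097 − 38,824) / 101,011 = 47,273 / 101,011 = 0.467999.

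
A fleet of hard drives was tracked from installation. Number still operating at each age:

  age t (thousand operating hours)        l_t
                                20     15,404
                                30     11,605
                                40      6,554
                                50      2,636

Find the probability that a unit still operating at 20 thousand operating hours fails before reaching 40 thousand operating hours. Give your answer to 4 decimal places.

0.5745

P(fail before 40 | operational at 20) = 1 − l_40/l_20 = 1 − 6,554/15,404 = (8,850)/15,404 = 0.574526.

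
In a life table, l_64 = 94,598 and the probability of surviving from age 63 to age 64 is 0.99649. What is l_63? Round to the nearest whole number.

94931

l_63 = l_64 / p = 94,598 / 0.99649 = 94931.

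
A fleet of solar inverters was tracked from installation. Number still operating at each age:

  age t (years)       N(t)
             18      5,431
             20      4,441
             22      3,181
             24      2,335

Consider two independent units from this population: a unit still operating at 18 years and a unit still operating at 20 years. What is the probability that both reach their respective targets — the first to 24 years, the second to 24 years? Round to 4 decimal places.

0.2261

p₁ = N(24)/N(18) = 2,335/5,431 = 0.429939; p₂ = N(24)/N(20) = 2,335/4,441 = 0.525782.
P(both) = p₁ × p₂ = 0.429939 × 0.525782 = 0.226054.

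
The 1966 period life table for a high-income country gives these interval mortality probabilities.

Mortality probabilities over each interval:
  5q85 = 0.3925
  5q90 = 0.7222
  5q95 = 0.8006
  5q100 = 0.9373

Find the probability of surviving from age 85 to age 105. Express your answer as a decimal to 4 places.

The overall survival probability is (1 − 0.3925) × (1 − 0.7222) × (1 − 0.8006) × (1 − 0.9373).
= 0.6075 × 0.2778 × 0.1994 × 0.0627 = 0.002110.

0.0021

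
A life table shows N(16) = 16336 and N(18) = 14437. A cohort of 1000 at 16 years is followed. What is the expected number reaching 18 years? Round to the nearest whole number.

884

The relevant probability is 14437/16336 = 0.883754.
Expected number = 1000 × 0.883754 = 884.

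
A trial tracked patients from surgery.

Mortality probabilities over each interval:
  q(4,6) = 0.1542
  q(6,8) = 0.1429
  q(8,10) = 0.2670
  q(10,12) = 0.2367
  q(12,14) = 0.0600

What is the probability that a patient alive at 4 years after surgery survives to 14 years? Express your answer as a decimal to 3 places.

0.381

The overall survival probability is (1 − 0.1542) × (1 − 0.1429) × (1 − 0.2670) × (1 − 0.2367) × (1 − 0.0600).
= 0.8458 × 0.8571 × 0.7330 × 0.7633 × 0.9400 = 0.381264.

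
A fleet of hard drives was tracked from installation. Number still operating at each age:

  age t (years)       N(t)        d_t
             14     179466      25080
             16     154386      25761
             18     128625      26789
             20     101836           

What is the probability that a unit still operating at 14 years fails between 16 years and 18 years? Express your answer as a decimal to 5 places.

0.14354

This is the probability of reaching 16 but not 18, conditional on being operational at 14: (N(16) − N(18)) / N(14).
= (154386 − 128625) / 179466 = 25761 / 179466 = 0.143543.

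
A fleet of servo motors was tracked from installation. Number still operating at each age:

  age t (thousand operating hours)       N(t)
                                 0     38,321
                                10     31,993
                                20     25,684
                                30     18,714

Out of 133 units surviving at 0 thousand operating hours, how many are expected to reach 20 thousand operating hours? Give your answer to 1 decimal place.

89.1

The relevant probability is 25,684/38,321 = 0.670233.
Expected number = 133 × 0.670233 = 89.1.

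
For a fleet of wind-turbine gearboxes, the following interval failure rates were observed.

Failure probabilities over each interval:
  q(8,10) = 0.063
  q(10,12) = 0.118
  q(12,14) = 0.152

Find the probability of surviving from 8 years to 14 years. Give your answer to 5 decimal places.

Survival from 8 to 14 is the product of surviving each interval: (1 − 0.063) × (1 − 0.118) × (1 − 0.152).
= 0.937 × 0.882 × 0.848 = 0.700816.

0.70082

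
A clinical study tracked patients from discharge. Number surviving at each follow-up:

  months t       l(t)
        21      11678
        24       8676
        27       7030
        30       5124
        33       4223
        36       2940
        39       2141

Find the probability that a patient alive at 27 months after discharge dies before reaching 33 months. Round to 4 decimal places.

0.3993

P(die before 33 | alive at 27) = 1 − l(33)/l(27) = 1 − 4223/7030 = (2807)/7030 = 0.399289.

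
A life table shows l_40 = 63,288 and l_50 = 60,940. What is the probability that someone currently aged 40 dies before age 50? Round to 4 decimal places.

P(die before 50 | alive at 40) = 1 − l_50/l_40 = 1 − 60,940/63,288 = (2,348)/63,288 = 0.037100.

0.0371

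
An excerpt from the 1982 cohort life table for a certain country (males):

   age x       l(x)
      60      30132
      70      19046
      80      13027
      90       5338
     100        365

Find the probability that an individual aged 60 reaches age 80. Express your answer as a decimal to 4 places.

0.4323

The conditional survival probability is l(80)/l(60) = 13027/30132 = 0.432331.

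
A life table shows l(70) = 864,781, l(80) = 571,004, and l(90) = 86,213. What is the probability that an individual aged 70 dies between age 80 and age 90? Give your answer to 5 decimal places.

0.56059

This is the probability of reaching 80 but not 90, conditional on being alive at 70: (l(80) − l(90)) / l(70).
= (571,004 − 86,213) / 864,781 = 484,791 / 864,781 = 0.560594.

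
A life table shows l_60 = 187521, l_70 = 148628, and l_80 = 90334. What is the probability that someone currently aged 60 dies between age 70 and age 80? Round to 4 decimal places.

We want 10|10q60 = (l_70 − l_80)/l_60.
This is the probability of reaching 70 but not 80, conditional on being alive at 60: (l_70 − l_80) / l_60.
= (148628 − 90334) / 187521 = 58294 / 187521 = 0.310867.

0.3109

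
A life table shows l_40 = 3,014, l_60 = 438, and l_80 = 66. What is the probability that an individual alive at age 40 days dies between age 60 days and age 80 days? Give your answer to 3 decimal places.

This is the probability of reaching 60 but not 80, conditional on being alive at 40: (l_60 − l_80) / l_40.
= (438 − 66) / 3,014 = 372 / 3,014 = 0.123424.

0.123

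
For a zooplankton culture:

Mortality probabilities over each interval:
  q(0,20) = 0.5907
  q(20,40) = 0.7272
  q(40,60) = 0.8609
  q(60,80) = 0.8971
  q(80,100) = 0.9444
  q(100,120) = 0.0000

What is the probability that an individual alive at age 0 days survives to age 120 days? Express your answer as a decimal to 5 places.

Chaining the interval survival probabilities: (1 − 0.5907) × (1 − 0.7272) × (1 − 0.8609) × (1 − 0.8971) × (1 − 0.9444) × (1 − 0.0000).
= 0.4093 × 0.2728 × 0.1391 × 0.1029 × 0.0556 × 1.0000 = 0.000089.

0.00009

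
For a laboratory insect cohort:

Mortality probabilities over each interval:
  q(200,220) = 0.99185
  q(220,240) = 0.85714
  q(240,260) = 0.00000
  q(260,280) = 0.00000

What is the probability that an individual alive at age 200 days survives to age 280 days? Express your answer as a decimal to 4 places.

The overall survival probability is (1 − 0.99185) × (1 − 0.85714) × (1 − 0.00000) × (1 − 0.00000).
= 0.00815 × 0.14286 × 1.00000 × 1.00000 = 0.001164.

0.0012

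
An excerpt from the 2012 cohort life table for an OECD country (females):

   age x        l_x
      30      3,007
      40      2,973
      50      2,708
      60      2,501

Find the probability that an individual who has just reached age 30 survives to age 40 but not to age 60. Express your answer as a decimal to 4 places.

We want 10|20q30 = (l_40 − l_60)/l_30.
This is the probability of reaching 40 but not 60, conditional on being alive at 30: (l_40 − l_60) / l_30.
= (2,973 − 2,501) / 3,007 = 472 / 3,007 = 0.156967.

0.1570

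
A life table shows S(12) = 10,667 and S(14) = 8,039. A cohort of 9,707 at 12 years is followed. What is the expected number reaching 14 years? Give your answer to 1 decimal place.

7315.5

The relevant probability is 8,039/10,667 = 0.753633.
Expected number = 9,707 × 0.753633 = 7315.5.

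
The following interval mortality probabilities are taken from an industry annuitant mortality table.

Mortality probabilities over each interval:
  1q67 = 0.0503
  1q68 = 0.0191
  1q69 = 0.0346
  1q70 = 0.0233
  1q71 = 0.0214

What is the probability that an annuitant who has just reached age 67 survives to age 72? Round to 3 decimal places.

The overall survival probability is (1 − 0.0503) × (1 − 0.0191) × (1 − 0.0346) × (1 − 0.0233) × (1 − 0.0214).
= 0.9497 × 0.9809 × 0.9654 × 0.9767 × 0.9786 = 0.859577.

0.860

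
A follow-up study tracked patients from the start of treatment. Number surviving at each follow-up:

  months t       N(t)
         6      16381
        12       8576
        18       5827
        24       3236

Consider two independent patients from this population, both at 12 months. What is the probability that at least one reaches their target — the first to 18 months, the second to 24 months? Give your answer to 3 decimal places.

0.800

p₁ = N(18)/N(12) = 5827/8576 = 0.679454; p₂ = N(24)/N(12) = 3236/8576 = 0.377332.
P(at least one) = 1 − (1−p₁)(1−p₂) = 1 − 0.320546 × 0.622668 = 0.800406.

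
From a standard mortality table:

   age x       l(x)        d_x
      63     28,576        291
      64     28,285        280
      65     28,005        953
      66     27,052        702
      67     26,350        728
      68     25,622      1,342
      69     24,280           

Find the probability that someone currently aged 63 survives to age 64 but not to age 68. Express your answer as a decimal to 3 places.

This is the probability of reaching 64 but not 68, conditional on being alive at 63: (l(64) − l(68)) / l(63).
= (28,285 − 25,622) / 28,576 = 2,663 / 28,576 = 0.093190.

0.093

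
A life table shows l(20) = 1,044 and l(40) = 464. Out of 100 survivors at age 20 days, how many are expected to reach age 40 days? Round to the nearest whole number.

The relevant probability is 464/1,044 = 0.444444.
Expected number = 100 × 0.444444 = 44.

44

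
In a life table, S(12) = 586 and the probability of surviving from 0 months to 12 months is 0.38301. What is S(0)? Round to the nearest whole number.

S(0) = S(12) / p = 586 / 0.38301 = 1530.

1530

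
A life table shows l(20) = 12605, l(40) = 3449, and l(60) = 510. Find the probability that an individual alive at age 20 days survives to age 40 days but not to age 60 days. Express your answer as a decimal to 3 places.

0.233

This is the probability of reaching 40 but not 60, conditional on being alive at 20: (l(40) − l(60)) / l(20).
= (3449 − 510) / 12605 = 2939 / 12605 = 0.233161.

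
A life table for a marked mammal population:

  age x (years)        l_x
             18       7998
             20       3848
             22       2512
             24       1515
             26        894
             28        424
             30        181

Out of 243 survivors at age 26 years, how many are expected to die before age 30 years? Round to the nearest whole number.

194

The relevant probability is 1 − 181/894 = 0.797539.
Expected number = 243 × 0.797539 = 194.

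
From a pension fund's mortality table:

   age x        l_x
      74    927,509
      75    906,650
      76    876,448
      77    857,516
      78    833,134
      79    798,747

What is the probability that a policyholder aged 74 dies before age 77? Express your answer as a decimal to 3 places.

P(die before 77 | alive at 74) = 1 − l_77/l_74 = 1 − 857,516/927,509 = (69,993)/927,509 = 0.075463.

0.075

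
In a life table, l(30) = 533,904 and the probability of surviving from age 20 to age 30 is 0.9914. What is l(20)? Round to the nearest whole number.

538535

l(20) = l(30) / p = 533,904 / 0.9914 = 538535.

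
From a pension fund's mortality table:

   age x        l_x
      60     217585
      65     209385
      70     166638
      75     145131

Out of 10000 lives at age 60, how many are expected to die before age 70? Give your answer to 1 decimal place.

2341.5

The relevant probability is 1 − 166638/217585 = 0.234148.
Expected number = 10000 × 0.234148 = 2341.5.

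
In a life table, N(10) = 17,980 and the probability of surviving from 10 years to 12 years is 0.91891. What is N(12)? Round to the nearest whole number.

16522

N(12) = N(10) × p = 17,980 × 0.91891 = 16522.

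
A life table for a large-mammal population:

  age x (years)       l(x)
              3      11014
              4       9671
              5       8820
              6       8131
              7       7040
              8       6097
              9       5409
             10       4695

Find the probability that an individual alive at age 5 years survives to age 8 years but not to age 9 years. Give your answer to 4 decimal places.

0.0780

This is the probability of reaching 8 but not 9, conditional on being alive at 5: (l(8) − l(9)) / l(5).
= (6097 − 5409) / 8820 = 688 / 8820 = 0.078005.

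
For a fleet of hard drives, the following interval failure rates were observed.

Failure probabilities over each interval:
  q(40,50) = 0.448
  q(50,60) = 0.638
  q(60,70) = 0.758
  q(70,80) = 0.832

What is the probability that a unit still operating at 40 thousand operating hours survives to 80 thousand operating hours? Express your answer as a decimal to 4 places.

Survival from 40 to 80 is the product of surviving each interval: (1 − 0.448) × (1 − 0.638) × (1 − 0.758) × (1 − 0.832).
= 0.552 × 0.362 × 0.242 × 0.168 = 0.008124.

0.0081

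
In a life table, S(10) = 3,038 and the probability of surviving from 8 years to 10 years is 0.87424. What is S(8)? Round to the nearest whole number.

S(8) = S(10) / p = 3,038 / 0.87424 = 3475.

3475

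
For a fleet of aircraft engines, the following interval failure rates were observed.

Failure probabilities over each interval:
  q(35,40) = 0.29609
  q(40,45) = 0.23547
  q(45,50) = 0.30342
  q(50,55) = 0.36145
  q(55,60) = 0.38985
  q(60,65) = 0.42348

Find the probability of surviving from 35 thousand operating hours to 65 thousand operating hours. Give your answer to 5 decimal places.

0.08420

P(survive 35→65) = (1 − 0.29609) × (1 − 0.23547) × (1 − 0.30342) × (1 − 0.36145) × (1 − 0.38985) × (1 − 0.42348).
= 0.70391 × 0.76453 × 0.69658 × 0.63855 × 0.61015 × 0.57652 = 0.084203.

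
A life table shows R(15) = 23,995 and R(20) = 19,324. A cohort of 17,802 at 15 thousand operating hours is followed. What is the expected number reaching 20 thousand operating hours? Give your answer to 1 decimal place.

14336.6

The relevant probability is 19,324/23,995 = 0.805334.
Expected number = 17,802 × 0.805334 = 14336.6.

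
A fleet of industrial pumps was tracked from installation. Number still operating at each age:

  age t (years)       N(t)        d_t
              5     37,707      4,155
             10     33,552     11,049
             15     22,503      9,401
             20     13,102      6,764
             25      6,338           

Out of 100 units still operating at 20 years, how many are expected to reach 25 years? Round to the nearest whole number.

The relevant probability is 6,338/13,102 = 0.483743.
Expected number = 100 × 0.483743 = 48.

48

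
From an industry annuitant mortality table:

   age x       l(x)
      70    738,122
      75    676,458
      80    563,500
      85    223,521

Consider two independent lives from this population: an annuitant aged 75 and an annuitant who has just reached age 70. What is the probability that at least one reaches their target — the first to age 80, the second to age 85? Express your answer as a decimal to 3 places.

p₁ = l(80)/l(75) = 563,500/676,458 = 0.833016; p₂ = l(85)/l(70) = 223,521/738,122 = 0.302824.
P(at least one) = 1 − (1−p₁)(1−p₂) = 1 − 0.166984 × 0.697176 = 0.883583.

0.884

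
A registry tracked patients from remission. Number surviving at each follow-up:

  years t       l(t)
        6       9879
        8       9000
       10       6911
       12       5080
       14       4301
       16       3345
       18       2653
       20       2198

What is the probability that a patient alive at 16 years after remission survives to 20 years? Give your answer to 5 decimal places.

The conditional survival probability is l(20)/l(16) = 2198/3345 = 0.657100.

0.65710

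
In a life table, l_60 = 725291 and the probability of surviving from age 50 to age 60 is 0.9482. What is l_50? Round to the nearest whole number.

l_50 = l_60 / p = 725291 / 0.9482 = 764914.

764914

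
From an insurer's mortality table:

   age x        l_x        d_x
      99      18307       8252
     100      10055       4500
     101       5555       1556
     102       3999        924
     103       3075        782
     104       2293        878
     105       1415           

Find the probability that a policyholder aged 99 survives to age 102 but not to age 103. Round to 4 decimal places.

We want 3|1q99 = (l_102 − l_103)/l_99.
This is the probability of reaching 102 but not 103, conditional on being alive at 99: (l_102 − l_103) / l_99.
= (3999 − 3075) / 18307 = 924 / 18307 = 0.050472.

0.0505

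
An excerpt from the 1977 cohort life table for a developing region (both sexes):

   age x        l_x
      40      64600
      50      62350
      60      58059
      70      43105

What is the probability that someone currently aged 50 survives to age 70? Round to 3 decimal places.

We want 20p50 = l_70/l_50.
The conditional survival probability is l_70/l_50 = 43105/62350 = 0.691339.

0.691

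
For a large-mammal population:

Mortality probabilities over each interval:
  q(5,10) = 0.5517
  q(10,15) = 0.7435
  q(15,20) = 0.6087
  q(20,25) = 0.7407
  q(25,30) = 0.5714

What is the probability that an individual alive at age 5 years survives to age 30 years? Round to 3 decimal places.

0.005

Chaining the interval survival probabilities: (1 − 0.5517) × (1 − 0.7435) × (1 − 0.6087) × (1 − 0.7407) × (1 − 0.5714).
= 0.4483 × 0.2565 × 0.3913 × 0.2593 × 0.4286 = 0.005001.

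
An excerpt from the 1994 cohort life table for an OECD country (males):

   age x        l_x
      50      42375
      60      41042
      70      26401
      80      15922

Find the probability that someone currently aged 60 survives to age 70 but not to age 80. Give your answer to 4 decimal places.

0.2553

We want 10|10q60 = (l_70 − l_80)/l_60.
This is the probability of reaching 70 but not 80, conditional on being alive at 60: (l_70 − l_80) / l_60.
= (26401 − 15922) / 41042 = 10479 / 41042 = 0.255324.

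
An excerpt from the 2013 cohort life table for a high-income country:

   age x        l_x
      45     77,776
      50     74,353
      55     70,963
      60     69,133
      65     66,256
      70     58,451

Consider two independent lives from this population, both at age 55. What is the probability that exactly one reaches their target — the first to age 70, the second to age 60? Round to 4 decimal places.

0.1930

p₁ = l_70/l_55 = 58,451/70,963 = 0.823683; p₂ = l_60/l_55 = 69,133/70,963 = 0.974212.
P(exactly one) = p₁(1−p₂) + (1−p₁)p₂ = 0.021241 + 0.171770 = 0.193011.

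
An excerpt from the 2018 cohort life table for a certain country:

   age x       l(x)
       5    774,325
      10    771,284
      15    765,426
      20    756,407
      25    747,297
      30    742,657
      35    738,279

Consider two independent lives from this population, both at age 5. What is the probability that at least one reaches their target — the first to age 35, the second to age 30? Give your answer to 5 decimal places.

p₁ = l(35)/l(5) = 738,279/774,325 = 0.953448; p₂ = l(30)/l(5) = 742,657/774,325 = 0.959102.
P(at least one) = 1 − (1−p₁)(1−p₂) = 1 − 0.046552 × 0.040898 = 0.998096.

0.99810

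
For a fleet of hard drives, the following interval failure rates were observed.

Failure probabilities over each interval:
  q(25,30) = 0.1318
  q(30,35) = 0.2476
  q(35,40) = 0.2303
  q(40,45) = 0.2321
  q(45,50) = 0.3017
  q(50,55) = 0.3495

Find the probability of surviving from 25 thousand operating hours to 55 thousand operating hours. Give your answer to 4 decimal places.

The overall survival probability is (1 − 0.1318) × (1 − 0.2476) × (1 − 0.2303) × (1 − 0.2321) × (1 − 0.3017) × (1 − 0.3495).
= 0.8682 × 0.7524 × 0.7697 × 0.7679 × 0.6983 × 0.6505 = 0.175382.

0.1754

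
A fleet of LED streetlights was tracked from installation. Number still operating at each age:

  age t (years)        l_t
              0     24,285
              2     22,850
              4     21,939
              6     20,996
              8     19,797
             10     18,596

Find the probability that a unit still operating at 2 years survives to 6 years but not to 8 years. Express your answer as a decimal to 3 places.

0.052

This is the probability of reaching 6 but not 8, conditional on being operational at 2: (l_6 − l_8) / l_2.
= (20,996 − 19,797) / 22,850 = 1,199 / 22,850 = 0.052473.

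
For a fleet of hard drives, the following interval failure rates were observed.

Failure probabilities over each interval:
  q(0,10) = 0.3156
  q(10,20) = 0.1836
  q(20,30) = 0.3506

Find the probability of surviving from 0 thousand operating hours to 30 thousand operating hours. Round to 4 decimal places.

0.3628

Chaining the interval survival probabilities: (1 − 0.3156) × (1 − 0.1836) × (1 − 0.3506).
= 0.6844 × 0.8164 × 0.6494 = 0.362848.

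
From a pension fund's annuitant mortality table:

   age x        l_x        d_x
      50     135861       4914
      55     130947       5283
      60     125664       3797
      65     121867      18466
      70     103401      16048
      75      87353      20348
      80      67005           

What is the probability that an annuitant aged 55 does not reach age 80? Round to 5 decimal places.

0.48830

P(die before 80 | alive at 55) = 1 − l_80/l_55 = 1 − 67005/130947 = (63942)/130947 = 0.488304.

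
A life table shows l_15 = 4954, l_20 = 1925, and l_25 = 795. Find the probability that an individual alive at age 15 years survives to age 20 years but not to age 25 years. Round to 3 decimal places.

This is the probability of reaching 20 but not 25, conditional on being alive at 15: (l_20 − l_25) / l_15.
= (1925 − 795) / 4954 = 1130 / 4954 = 0.228099.

0.228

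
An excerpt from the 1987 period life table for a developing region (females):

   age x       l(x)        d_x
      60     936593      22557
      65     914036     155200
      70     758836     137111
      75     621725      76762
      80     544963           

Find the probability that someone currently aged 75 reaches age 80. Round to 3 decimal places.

0.877

The conditional survival probability is l(80)/l(75) = 544963/621725 = 0.876534.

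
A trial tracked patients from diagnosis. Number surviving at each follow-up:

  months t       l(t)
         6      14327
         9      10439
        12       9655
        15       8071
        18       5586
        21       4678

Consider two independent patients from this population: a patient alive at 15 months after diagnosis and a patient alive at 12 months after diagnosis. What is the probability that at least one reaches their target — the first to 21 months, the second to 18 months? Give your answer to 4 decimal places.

p₁ = l(21)/l(15) = 4678/8071 = 0.579606; p₂ = l(18)/l(12) = 5586/9655 = 0.578560.
P(at least one) = 1 − (1−p₁)(1−p₂) = 1 − 0.420394 × 0.421440 = 0.822829.

0.8228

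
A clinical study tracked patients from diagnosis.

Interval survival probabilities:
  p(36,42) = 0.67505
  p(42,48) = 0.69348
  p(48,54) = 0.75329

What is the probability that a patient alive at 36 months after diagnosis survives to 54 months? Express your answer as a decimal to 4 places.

0.3526

Survival from 36 to 54 is the product of surviving each interval: 0.67505 × 0.69348 × 0.75329.
= 0.352640.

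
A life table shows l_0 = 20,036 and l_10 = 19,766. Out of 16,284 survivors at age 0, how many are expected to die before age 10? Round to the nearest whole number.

The relevant probability is 1 − 19,766/20,036 = 0.013476.
Expected number = 16,284 × 0.013476 = 219.

219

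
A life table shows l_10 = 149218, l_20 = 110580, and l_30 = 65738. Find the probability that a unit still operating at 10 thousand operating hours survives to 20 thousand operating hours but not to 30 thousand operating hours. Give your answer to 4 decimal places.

0.3005

This is the probability of reaching 20 but not 30, conditional on being operational at 10: (l_20 − l_30) / l_10.
= (110580 − 65738) / 149218 = 44842 / 149218 = 0.300513.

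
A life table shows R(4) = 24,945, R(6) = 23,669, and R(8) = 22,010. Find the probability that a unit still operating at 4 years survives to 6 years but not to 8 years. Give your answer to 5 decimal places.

0.06651

This is the probability of reaching 6 but not 8, conditional on being operational at 4: (R(6) − R(8)) / R(4).
= (23,669 − 22,010) / 24,945 = 1,659 / 24,945 = 0.066506.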